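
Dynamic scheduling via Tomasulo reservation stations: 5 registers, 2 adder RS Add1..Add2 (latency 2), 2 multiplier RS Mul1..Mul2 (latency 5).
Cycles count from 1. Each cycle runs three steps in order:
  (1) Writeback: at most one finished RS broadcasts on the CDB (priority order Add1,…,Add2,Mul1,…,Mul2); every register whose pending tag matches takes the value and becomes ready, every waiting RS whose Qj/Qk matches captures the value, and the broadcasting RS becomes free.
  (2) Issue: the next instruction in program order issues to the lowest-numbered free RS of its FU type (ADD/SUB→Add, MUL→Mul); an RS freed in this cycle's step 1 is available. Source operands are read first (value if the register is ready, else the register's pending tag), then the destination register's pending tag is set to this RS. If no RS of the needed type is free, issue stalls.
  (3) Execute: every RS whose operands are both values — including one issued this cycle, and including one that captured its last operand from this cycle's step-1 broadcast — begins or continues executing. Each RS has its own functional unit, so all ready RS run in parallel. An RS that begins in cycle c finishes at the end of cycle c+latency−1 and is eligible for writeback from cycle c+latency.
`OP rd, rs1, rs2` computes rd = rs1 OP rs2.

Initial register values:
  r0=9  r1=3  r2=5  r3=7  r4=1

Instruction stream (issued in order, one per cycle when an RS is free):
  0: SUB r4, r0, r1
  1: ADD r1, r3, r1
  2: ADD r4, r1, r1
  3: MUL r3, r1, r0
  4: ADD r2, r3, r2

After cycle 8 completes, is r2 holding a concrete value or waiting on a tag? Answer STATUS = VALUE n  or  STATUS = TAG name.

STATUS = TAG Add2

cycle 1: issue SUB r4<-Add1 // r0:9,r1:3,r2:5,r3:7,r4:Add1
cycle 2: issue ADD r1<-Add2 // r0:9,r1:Add2,r2:5,r3:7,r4:Add1
cycle 3: CDB Add1=6; issue ADD r4<-Add1 // r0:9,r1:Add2,r2:5,r3:7,r4:Add1
cycle 4: CDB Add2=10; issue MUL r3<-Mul1 // r0:9,r1:10,r2:5,r3:Mul1,r4:Add1
cycle 5: issue ADD r2<-Add2 // r0:9,r1:10,r2:Add2,r3:Mul1,r4:Add1
cycle 6: CDB Add1=20 // r0:9,r1:10,r2:Add2,r3:Mul1,r4:20
cycle 7: - // r0:9,r1:10,r2:Add2,r3:Mul1,r4:20
cycle 8: - // r0:9,r1:10,r2:Add2,r3:Mul1,r4:20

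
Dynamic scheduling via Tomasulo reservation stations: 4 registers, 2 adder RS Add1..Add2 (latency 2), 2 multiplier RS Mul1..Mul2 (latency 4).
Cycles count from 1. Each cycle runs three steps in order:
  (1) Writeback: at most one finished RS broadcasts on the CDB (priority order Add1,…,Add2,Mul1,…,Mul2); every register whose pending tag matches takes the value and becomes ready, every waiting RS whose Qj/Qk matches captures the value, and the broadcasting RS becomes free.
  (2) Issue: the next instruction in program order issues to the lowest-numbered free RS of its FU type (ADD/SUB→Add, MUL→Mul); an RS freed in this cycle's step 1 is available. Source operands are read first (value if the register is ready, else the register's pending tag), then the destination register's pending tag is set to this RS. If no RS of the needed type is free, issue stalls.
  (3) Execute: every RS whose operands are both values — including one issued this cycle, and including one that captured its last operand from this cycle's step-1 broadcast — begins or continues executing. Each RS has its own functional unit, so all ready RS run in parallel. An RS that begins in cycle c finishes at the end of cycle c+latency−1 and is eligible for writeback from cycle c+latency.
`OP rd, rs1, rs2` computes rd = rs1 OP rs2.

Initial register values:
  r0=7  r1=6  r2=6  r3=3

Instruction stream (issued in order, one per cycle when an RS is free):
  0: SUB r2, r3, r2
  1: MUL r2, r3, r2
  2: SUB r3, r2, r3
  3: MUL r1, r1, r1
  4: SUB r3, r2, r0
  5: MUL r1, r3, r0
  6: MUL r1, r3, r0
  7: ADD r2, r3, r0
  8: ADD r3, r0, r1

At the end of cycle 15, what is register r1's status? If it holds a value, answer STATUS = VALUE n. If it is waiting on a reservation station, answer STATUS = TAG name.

  c1: issue SUB r2<-Add1  regs: r0:7,r1:6,r2:Add1,r3:3
  c2: issue MUL r2<-Mul1  regs: r0:7,r1:6,r2:Mul1,r3:3
  c3: CDB Add1=-3; issue SUB r3<-Add1  regs: r0:7,r1:6,r2:Mul1,r3:Add1
  c4: issue MUL r1<-Mul2  regs: r0:7,r1:Mul2,r2:Mul1,r3:Add1
  c5: issue SUB r3<-Add2  regs: r0:7,r1:Mul2,r2:Mul1,r3:Add2
  c6: stall  regs: r0:7,r1:Mul2,r2:Mul1,r3:Add2
  c7: CDB Mul1=-9; issue MUL r1<-Mul1  regs: r0:7,r1:Mul1,r2:-9,r3:Add2
  c8: CDB Mul2=36; issue MUL r1<-Mul2  regs: r0:7,r1:Mul2,r2:-9,r3:Add2
  c9: CDB Add1=-12; issue ADD r2<-Add1  regs: r0:7,r1:Mul2,r2:Add1,r3:Add2
  c10: CDB Add2=-16; issue ADD r3<-Add2  regs: r0:7,r1:Mul2,r2:Add1,r3:Add2
  c11: -  regs: r0:7,r1:Mul2,r2:Add1,r3:Add2
  c12: CDB Add1=-9  regs: r0:7,r1:Mul2,r2:-9,r3:Add2
  c13: -  regs: r0:7,r1:Mul2,r2:-9,r3:Add2
  c14: CDB Mul1=-112  regs: r0:7,r1:Mul2,r2:-9,r3:Add2
  c15: CDB Mul2=-112  regs: r0:7,r1:-112,r2:-9,r3:Add2

STATUS = VALUE -112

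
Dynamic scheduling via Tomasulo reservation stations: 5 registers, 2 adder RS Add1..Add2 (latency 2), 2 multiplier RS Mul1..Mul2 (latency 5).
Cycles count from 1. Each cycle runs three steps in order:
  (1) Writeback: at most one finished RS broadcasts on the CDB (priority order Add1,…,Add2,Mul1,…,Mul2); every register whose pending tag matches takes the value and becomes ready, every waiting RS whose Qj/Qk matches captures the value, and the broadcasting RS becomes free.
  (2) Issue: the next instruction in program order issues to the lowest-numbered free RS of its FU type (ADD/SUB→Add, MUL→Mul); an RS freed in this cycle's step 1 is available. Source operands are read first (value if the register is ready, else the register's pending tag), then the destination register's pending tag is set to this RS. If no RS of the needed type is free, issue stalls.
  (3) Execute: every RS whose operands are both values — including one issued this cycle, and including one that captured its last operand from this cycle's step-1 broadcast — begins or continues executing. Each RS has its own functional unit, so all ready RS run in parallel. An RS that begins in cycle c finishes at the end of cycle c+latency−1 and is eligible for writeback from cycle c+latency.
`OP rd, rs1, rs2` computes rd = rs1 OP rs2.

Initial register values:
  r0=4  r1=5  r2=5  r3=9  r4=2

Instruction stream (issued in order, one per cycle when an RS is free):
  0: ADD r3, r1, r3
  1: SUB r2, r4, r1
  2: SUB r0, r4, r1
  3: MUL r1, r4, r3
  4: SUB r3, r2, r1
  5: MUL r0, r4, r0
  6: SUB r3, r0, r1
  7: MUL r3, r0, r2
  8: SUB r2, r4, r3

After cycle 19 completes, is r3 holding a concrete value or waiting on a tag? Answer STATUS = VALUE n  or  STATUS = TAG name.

c1: issue ADD r3<-Add1 | r0:4,r1:5,r2:5,r3:Add1,r4:2
c2: issue SUB r2<-Add2 | r0:4,r1:5,r2:Add2,r3:Add1,r4:2
c3: CDB Add1=14; issue SUB r0<-Add1 | r0:Add1,r1:5,r2:Add2,r3:14,r4:2
c4: CDB Add2=-3; issue MUL r1<-Mul1 | r0:Add1,r1:Mul1,r2:-3,r3:14,r4:2
c5: CDB Add1=-3; issue SUB r3<-Add1 | r0:-3,r1:Mul1,r2:-3,r3:Add1,r4:2
c6: issue MUL r0<-Mul2 | r0:Mul2,r1:Mul1,r2:-3,r3:Add1,r4:2
c7: issue SUB r3<-Add2 | r0:Mul2,r1:Mul1,r2:-3,r3:Add2,r4:2
c8: stall | r0:Mul2,r1:Mul1,r2:-3,r3:Add2,r4:2
c9: CDB Mul1=28; issue MUL r3<-Mul1 | r0:Mul2,r1:28,r2:-3,r3:Mul1,r4:2
c10: stall | r0:Mul2,r1:28,r2:-3,r3:Mul1,r4:2
c11: CDB Add1=-31; issue SUB r2<-Add1 | r0:Mul2,r1:28,r2:Add1,r3:Mul1,r4:2
c12: CDB Mul2=-6 | r0:-6,r1:28,r2:Add1,r3:Mul1,r4:2
c13: - | r0:-6,r1:28,r2:Add1,r3:Mul1,r4:2
c14: CDB Add2=-34 | r0:-6,r1:28,r2:Add1,r3:Mul1,r4:2
c15: - | r0:-6,r1:28,r2:Add1,r3:Mul1,r4:2
c16: - | r0:-6,r1:28,r2:Add1,r3:Mul1,r4:2
c17: CDB Mul1=18 | r0:-6,r1:28,r2:Add1,r3:18,r4:2
c18: - | r0:-6,r1:28,r2:Add1,r3:18,r4:2
c19: CDB Add1=-16 | r0:-6,r1:28,r2:-16,r3:18,r4:2

STATUS = VALUE 18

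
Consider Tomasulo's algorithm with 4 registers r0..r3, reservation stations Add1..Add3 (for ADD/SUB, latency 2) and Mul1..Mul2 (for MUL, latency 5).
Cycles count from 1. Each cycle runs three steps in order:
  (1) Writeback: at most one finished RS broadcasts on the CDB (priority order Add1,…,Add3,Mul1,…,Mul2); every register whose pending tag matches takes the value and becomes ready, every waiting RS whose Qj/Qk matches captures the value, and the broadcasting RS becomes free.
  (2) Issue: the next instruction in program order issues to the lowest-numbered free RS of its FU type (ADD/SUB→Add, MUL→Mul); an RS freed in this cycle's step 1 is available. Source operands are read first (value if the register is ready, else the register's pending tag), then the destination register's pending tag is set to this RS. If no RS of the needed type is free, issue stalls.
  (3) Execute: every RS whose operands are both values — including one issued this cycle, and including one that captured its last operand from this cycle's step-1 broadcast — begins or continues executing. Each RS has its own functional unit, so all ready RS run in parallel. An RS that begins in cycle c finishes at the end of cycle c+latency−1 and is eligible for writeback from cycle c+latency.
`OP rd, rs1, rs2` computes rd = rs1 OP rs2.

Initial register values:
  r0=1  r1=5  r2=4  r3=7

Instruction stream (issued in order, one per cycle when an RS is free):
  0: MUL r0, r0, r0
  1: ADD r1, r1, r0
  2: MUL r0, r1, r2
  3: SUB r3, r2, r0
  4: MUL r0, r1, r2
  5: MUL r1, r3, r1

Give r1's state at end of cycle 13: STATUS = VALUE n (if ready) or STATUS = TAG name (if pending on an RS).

cycle 1: issue MUL r0<-Mul1 // r0:Mul1,r1:5,r2:4,r3:7
cycle 2: issue ADD r1<-Add1 // r0:Mul1,r1:Add1,r2:4,r3:7
cycle 3: issue MUL r0<-Mul2 // r0:Mul2,r1:Add1,r2:4,r3:7
cycle 4: issue SUB r3<-Add2 // r0:Mul2,r1:Add1,r2:4,r3:Add2
cycle 5: stall // r0:Mul2,r1:Add1,r2:4,r3:Add2
cycle 6: CDB Mul1=1; issue MUL r0<-Mul1 // r0:Mul1,r1:Add1,r2:4,r3:Add2
cycle 7: stall // r0:Mul1,r1:Add1,r2:4,r3:Add2
cycle 8: CDB Add1=6; stall // r0:Mul1,r1:6,r2:4,r3:Add2
cycle 9: stall // r0:Mul1,r1:6,r2:4,r3:Add2
cycle 10: stall // r0:Mul1,r1:6,r2:4,r3:Add2
cycle 11: stall // r0:Mul1,r1:6,r2:4,r3:Add2
cycle 12: stall // r0:Mul1,r1:6,r2:4,r3:Add2
cycle 13: CDB Mul1=24; issue MUL r1<-Mul1 // r0:24,r1:Mul1,r2:4,r3:Add2

STATUS = TAG Mul1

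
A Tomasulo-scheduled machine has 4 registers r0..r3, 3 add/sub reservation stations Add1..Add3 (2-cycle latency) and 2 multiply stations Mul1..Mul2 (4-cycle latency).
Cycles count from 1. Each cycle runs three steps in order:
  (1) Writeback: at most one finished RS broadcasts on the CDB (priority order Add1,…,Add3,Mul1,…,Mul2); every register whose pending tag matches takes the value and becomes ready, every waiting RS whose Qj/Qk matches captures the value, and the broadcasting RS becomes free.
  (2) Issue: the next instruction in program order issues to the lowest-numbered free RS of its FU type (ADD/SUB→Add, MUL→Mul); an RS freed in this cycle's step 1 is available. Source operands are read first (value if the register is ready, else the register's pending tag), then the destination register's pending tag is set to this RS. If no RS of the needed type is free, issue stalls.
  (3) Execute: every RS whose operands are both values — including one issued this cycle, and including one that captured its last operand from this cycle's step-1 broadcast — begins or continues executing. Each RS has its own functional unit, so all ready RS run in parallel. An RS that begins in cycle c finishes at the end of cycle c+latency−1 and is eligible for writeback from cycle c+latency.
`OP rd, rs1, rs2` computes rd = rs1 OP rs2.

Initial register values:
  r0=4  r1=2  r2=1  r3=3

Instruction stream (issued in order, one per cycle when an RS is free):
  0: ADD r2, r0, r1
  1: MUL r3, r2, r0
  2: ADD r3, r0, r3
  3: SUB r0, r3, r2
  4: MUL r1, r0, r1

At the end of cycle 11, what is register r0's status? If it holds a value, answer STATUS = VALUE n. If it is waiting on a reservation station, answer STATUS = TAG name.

  c1: issue ADD r2<-Add1  regs: r0:4,r1:2,r2:Add1,r3:3
  c2: issue MUL r3<-Mul1  regs: r0:4,r1:2,r2:Add1,r3:Mul1
  c3: CDB Add1=6; issue ADD r3<-Add1  regs: r0:4,r1:2,r2:6,r3:Add1
  c4: issue SUB r0<-Add2  regs: r0:Add2,r1:2,r2:6,r3:Add1
  c5: issue MUL r1<-Mul2  regs: r0:Add2,r1:Mul2,r2:6,r3:Add1
  c6: -  regs: r0:Add2,r1:Mul2,r2:6,r3:Add1
  c7: CDB Mul1=24  regs: r0:Add2,r1:Mul2,r2:6,r3:Add1
  c8: -  regs: r0:Add2,r1:Mul2,r2:6,r3:Add1
  c9: CDB Add1=28  regs: r0:Add2,r1:Mul2,r2:6,r3:28
  c10: -  regs: r0:Add2,r1:Mul2,r2:6,r3:28
  c11: CDB Add2=22  regs: r0:22,r1:Mul2,r2:6,r3:28

STATUS = VALUE 22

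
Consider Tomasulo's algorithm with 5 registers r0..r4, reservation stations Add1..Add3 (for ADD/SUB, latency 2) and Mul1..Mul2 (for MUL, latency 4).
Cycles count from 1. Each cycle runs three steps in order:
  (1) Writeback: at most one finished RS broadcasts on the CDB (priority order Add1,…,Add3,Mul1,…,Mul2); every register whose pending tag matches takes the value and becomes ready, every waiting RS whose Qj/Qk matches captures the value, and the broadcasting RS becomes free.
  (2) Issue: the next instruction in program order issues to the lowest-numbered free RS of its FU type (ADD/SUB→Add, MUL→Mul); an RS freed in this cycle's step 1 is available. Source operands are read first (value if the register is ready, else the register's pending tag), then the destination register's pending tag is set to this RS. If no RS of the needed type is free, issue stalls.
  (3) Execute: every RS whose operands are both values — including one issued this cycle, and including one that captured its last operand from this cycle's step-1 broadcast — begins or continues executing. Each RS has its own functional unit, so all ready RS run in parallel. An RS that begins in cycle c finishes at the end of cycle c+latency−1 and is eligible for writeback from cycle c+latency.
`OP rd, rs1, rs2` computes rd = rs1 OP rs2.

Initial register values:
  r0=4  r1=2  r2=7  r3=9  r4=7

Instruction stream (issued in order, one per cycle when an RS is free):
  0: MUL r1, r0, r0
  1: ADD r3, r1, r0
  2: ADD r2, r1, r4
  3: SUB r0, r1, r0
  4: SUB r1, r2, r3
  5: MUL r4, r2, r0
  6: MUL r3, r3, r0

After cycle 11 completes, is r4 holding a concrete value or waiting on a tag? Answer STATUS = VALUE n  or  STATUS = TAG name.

cycle 1: issue MUL r1<-Mul1 // r0:4,r1:Mul1,r2:7,r3:9,r4:7
cycle 2: issue ADD r3<-Add1 // r0:4,r1:Mul1,r2:7,r3:Add1,r4:7
cycle 3: issue ADD r2<-Add2 // r0:4,r1:Mul1,r2:Add2,r3:Add1,r4:7
cycle 4: issue SUB r0<-Add3 // r0:Add3,r1:Mul1,r2:Add2,r3:Add1,r4:7
cycle 5: CDB Mul1=16; stall // r0:Add3,r1:16,r2:Add2,r3:Add1,r4:7
cycle 6: stall // r0:Add3,r1:16,r2:Add2,r3:Add1,r4:7
cycle 7: CDB Add1=20; issue SUB r1<-Add1 // r0:Add3,r1:Add1,r2:Add2,r3:20,r4:7
cycle 8: CDB Add2=23; issue MUL r4<-Mul1 // r0:Add3,r1:Add1,r2:23,r3:20,r4:Mul1
cycle 9: CDB Add3=12; issue MUL r3<-Mul2 // r0:12,r1:Add1,r2:23,r3:Mul2,r4:Mul1
cycle 10: CDB Add1=3 // r0:12,r1:3,r2:23,r3:Mul2,r4:Mul1
cycle 11: - // r0:12,r1:3,r2:23,r3:Mul2,r4:Mul1

STATUS = TAG Mul1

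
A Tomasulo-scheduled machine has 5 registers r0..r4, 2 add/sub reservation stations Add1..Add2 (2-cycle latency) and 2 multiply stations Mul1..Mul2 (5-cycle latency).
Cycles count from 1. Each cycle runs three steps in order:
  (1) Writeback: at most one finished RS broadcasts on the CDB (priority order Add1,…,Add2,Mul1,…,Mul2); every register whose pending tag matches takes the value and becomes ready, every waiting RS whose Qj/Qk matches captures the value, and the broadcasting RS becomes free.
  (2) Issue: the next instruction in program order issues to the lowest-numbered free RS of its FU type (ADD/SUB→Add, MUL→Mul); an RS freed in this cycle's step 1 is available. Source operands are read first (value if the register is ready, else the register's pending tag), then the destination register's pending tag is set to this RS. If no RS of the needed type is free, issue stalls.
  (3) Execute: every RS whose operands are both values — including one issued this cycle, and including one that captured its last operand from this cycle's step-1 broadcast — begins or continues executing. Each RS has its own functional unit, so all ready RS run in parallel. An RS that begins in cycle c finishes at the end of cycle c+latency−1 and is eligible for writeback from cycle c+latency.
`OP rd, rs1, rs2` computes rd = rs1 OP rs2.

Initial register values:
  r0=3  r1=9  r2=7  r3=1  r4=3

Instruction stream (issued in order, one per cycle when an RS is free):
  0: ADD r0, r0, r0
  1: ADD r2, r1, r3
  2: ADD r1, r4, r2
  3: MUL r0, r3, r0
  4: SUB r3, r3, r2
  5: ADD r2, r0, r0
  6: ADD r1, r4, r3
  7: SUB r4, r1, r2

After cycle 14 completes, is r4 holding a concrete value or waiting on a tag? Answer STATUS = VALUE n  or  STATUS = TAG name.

STATUS = VALUE -18

cycle 1: issue ADD r0<-Add1 // r0:Add1,r1:9,r2:7,r3:1,r4:3
cycle 2: issue ADD r2<-Add2 // r0:Add1,r1:9,r2:Add2,r3:1,r4:3
cycle 3: CDB Add1=6; issue ADD r1<-Add1 // r0:6,r1:Add1,r2:Add2,r3:1,r4:3
cycle 4: CDB Add2=10; issue MUL r0<-Mul1 // r0:Mul1,r1:Add1,r2:10,r3:1,r4:3
cycle 5: issue SUB r3<-Add2 // r0:Mul1,r1:Add1,r2:10,r3:Add2,r4:3
cycle 6: CDB Add1=13; issue ADD r2<-Add1 // r0:Mul1,r1:13,r2:Add1,r3:Add2,r4:3
cycle 7: CDB Add2=-9; issue ADD r1<-Add2 // r0:Mul1,r1:Add2,r2:Add1,r3:-9,r4:3
cycle 8: stall // r0:Mul1,r1:Add2,r2:Add1,r3:-9,r4:3
cycle 9: CDB Add2=-6; issue SUB r4<-Add2 // r0:Mul1,r1:-6,r2:Add1,r3:-9,r4:Add2
cycle 10: CDB Mul1=6 // r0:6,r1:-6,r2:Add1,r3:-9,r4:Add2
cycle 11: - // r0:6,r1:-6,r2:Add1,r3:-9,r4:Add2
cycle 12: CDB Add1=12 // r0:6,r1:-6,r2:12,r3:-9,r4:Add2
cycle 13: - // r0:6,r1:-6,r2:12,r3:-9,r4:Add2
cycle 14: CDB Add2=-18 // r0:6,r1:-6,r2:12,r3:-9,r4:-18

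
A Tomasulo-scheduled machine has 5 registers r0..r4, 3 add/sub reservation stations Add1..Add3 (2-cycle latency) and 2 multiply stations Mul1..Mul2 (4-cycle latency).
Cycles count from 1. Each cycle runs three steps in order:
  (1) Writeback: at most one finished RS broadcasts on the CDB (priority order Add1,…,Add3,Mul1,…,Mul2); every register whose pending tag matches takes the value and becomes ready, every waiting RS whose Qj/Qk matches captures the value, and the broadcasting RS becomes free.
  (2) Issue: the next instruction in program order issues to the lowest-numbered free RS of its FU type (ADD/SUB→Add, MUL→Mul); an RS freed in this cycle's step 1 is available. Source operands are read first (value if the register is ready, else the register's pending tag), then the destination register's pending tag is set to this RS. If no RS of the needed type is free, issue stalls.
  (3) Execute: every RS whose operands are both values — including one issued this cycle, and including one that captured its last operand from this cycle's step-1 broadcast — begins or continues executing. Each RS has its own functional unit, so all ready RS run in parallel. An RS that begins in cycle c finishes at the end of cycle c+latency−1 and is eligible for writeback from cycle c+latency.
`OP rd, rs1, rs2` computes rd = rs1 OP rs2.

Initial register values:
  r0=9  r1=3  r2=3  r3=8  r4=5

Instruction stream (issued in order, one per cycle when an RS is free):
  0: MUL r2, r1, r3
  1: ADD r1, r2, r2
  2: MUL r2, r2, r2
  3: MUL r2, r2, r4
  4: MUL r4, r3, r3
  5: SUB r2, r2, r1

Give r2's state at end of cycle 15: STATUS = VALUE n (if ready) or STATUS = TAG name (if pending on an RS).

STATUS = VALUE 2832

cycle 1: issue MUL r2<-Mul1 // r0:9,r1:3,r2:Mul1,r3:8,r4:5
cycle 2: issue ADD r1<-Add1 // r0:9,r1:Add1,r2:Mul1,r3:8,r4:5
cycle 3: issue MUL r2<-Mul2 // r0:9,r1:Add1,r2:Mul2,r3:8,r4:5
cycle 4: stall // r0:9,r1:Add1,r2:Mul2,r3:8,r4:5
cycle 5: CDB Mul1=24; issue MUL r2<-Mul1 // r0:9,r1:Add1,r2:Mul1,r3:8,r4:5
cycle 6: stall // r0:9,r1:Add1,r2:Mul1,r3:8,r4:5
cycle 7: CDB Add1=48; stall // r0:9,r1:48,r2:Mul1,r3:8,r4:5
cycle 8: stall // r0:9,r1:48,r2:Mul1,r3:8,r4:5
cycle 9: CDB Mul2=576; issue MUL r4<-Mul2 // r0:9,r1:48,r2:Mul1,r3:8,r4:Mul2
cycle 10: issue SUB r2<-Add1 // r0:9,r1:48,r2:Add1,r3:8,r4:Mul2
cycle 11: - // r0:9,r1:48,r2:Add1,r3:8,r4:Mul2
cycle 12: - // r0:9,r1:48,r2:Add1,r3:8,r4:Mul2
cycle 13: CDB Mul1=2880 // r0:9,r1:48,r2:Add1,r3:8,r4:Mul2
cycle 14: CDB Mul2=64 // r0:9,r1:48,r2:Add1,r3:8,r4:64
cycle 15: CDB Add1=2832 // r0:9,r1:48,r2:2832,r3:8,r4:64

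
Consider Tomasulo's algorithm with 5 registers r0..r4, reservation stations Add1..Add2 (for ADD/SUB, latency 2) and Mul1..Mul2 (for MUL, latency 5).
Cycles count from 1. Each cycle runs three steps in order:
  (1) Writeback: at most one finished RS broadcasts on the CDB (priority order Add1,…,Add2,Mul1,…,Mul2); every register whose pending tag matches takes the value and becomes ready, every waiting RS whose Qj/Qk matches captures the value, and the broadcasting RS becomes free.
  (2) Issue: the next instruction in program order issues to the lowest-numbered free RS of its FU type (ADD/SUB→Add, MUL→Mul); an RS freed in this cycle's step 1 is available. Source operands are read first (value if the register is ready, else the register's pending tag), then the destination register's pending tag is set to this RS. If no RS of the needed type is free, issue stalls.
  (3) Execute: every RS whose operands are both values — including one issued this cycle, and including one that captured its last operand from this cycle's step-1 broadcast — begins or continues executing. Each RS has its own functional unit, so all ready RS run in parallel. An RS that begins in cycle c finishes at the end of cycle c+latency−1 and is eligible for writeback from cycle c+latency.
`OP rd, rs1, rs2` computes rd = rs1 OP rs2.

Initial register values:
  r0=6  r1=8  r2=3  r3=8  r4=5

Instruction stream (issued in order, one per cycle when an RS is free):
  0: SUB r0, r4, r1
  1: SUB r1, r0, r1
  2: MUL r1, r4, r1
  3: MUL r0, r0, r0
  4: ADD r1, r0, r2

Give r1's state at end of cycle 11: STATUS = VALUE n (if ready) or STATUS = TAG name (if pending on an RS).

c1: issue SUB r0<-Add1 | r0:Add1,r1:8,r2:3,r3:8,r4:5
c2: issue SUB r1<-Add2 | r0:Add1,r1:Add2,r2:3,r3:8,r4:5
c3: CDB Add1=-3; issue MUL r1<-Mul1 | r0:-3,r1:Mul1,r2:3,r3:8,r4:5
c4: issue MUL r0<-Mul2 | r0:Mul2,r1:Mul1,r2:3,r3:8,r4:5
c5: CDB Add2=-11; issue ADD r1<-Add1 | r0:Mul2,r1:Add1,r2:3,r3:8,r4:5
c6: - | r0:Mul2,r1:Add1,r2:3,r3:8,r4:5
c7: - | r0:Mul2,r1:Add1,r2:3,r3:8,r4:5
c8: - | r0:Mul2,r1:Add1,r2:3,r3:8,r4:5
c9: CDB Mul2=9 | r0:9,r1:Add1,r2:3,r3:8,r4:5
c10: CDB Mul1=-55 | r0:9,r1:Add1,r2:3,r3:8,r4:5
c11: CDB Add1=12 | r0:9,r1:12,r2:3,r3:8,r4:5

STATUS = VALUE 12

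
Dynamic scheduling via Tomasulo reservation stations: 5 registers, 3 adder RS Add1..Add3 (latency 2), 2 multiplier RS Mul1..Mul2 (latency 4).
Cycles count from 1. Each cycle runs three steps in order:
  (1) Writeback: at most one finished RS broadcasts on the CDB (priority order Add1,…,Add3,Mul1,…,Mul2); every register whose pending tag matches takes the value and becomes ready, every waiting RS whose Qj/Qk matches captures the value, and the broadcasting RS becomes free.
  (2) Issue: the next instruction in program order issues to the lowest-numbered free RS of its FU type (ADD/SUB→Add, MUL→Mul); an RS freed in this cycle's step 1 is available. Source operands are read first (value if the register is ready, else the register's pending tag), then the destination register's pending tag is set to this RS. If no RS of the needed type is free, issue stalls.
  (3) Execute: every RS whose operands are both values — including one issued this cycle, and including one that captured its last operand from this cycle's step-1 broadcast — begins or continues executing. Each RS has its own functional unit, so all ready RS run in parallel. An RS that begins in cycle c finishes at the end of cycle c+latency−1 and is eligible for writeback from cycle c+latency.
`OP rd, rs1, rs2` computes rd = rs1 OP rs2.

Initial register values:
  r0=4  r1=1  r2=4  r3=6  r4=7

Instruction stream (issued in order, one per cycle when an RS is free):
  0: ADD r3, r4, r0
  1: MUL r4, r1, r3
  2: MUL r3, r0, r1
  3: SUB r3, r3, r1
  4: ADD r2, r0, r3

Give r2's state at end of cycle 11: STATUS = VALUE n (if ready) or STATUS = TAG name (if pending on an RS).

STATUS = TAG Add2

  c1: issue ADD r3<-Add1  regs: r0:4,r1:1,r2:4,r3:Add1,r4:7
  c2: issue MUL r4<-Mul1  regs: r0:4,r1:1,r2:4,r3:Add1,r4:Mul1
  c3: CDB Add1=11; issue MUL r3<-Mul2  regs: r0:4,r1:1,r2:4,r3:Mul2,r4:Mul1
  c4: issue SUB r3<-Add1  regs: r0:4,r1:1,r2:4,r3:Add1,r4:Mul1
  c5: issue ADD r2<-Add2  regs: r0:4,r1:1,r2:Add2,r3:Add1,r4:Mul1
  c6: -  regs: r0:4,r1:1,r2:Add2,r3:Add1,r4:Mul1
  c7: CDB Mul1=11  regs: r0:4,r1:1,r2:Add2,r3:Add1,r4:11
  c8: CDB Mul2=4  regs: r0:4,r1:1,r2:Add2,r3:Add1,r4:11
  c9: -  regs: r0:4,r1:1,r2:Add2,r3:Add1,r4:11
  c10: CDB Add1=3  regs: r0:4,r1:1,r2:Add2,r3:3,r4:11
  c11: -  regs: r0:4,r1:1,r2:Add2,r3:3,r4:11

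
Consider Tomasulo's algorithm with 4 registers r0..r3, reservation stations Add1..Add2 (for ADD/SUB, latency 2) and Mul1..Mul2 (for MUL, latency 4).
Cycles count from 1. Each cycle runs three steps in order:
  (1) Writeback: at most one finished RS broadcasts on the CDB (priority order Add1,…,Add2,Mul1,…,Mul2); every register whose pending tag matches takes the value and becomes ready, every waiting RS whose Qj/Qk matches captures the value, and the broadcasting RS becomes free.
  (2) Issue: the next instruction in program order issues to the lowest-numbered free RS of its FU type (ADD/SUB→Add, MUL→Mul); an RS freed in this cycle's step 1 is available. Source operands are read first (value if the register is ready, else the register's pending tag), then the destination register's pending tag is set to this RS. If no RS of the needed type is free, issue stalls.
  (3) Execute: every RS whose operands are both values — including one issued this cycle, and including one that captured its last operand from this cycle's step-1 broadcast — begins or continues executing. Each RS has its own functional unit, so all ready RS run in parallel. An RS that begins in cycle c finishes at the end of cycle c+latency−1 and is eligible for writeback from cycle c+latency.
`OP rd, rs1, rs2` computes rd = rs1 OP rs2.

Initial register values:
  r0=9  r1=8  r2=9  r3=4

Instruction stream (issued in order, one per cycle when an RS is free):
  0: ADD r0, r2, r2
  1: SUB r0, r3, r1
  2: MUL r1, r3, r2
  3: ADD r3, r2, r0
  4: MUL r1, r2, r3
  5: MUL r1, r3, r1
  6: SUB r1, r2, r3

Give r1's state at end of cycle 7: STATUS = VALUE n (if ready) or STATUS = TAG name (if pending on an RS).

  c1: issue ADD r0<-Add1  regs: r0:Add1,r1:8,r2:9,r3:4
  c2: issue SUB r0<-Add2  regs: r0:Add2,r1:8,r2:9,r3:4
  c3: CDB Add1=18; issue MUL r1<-Mul1  regs: r0:Add2,r1:Mul1,r2:9,r3:4
  c4: CDB Add2=-4; issue ADD r3<-Add1  regs: r0:-4,r1:Mul1,r2:9,r3:Add1
  c5: issue MUL r1<-Mul2  regs: r0:-4,r1:Mul2,r2:9,r3:Add1
  c6: CDB Add1=5; stall  regs: r0:-4,r1:Mul2,r2:9,r3:5
  c7: CDB Mul1=36; issue MUL r1<-Mul1  regs: r0:-4,r1:Mul1,r2:9,r3:5

STATUS = TAG Mul1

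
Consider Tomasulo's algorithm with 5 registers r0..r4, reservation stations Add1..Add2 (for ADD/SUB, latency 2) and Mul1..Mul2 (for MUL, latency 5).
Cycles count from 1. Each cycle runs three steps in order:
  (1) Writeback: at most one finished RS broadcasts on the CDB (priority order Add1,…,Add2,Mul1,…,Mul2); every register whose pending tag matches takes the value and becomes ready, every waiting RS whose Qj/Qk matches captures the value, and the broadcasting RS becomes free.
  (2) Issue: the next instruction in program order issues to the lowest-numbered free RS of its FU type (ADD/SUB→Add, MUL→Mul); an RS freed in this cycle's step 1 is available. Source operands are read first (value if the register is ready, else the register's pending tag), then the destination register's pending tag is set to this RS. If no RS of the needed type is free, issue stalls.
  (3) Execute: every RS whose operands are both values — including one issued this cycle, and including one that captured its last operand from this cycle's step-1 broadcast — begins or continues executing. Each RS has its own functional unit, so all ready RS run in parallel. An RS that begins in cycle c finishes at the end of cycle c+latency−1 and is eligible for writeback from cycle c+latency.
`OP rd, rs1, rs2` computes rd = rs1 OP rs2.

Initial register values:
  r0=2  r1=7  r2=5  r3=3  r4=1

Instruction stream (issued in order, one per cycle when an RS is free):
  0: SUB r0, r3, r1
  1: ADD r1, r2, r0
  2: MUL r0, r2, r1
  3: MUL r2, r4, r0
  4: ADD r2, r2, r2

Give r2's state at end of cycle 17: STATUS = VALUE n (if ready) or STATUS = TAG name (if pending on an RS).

STATUS = VALUE 10

cycle 1: issue SUB r0<-Add1 // r0:Add1,r1:7,r2:5,r3:3,r4:1
cycle 2: issue ADD r1<-Add2 // r0:Add1,r1:Add2,r2:5,r3:3,r4:1
cycle 3: CDB Add1=-4; issue MUL r0<-Mul1 // r0:Mul1,r1:Add2,r2:5,r3:3,r4:1
cycle 4: issue MUL r2<-Mul2 // r0:Mul1,r1:Add2,r2:Mul2,r3:3,r4:1
cycle 5: CDB Add2=1; issue ADD r2<-Add1 // r0:Mul1,r1:1,r2:Add1,r3:3,r4:1
cycle 6: - // r0:Mul1,r1:1,r2:Add1,r3:3,r4:1
cycle 7: - // r0:Mul1,r1:1,r2:Add1,r3:3,r4:1
cycle 8: - // r0:Mul1,r1:1,r2:Add1,r3:3,r4:1
cycle 9: - // r0:Mul1,r1:1,r2:Add1,r3:3,r4:1
cycle 10: CDB Mul1=5 // r0:5,r1:1,r2:Add1,r3:3,r4:1
cycle 11: - // r0:5,r1:1,r2:Add1,r3:3,r4:1
cycle 12: - // r0:5,r1:1,r2:Add1,r3:3,r4:1
cycle 13: - // r0:5,r1:1,r2:Add1,r3:3,r4:1
cycle 14: - // r0:5,r1:1,r2:Add1,r3:3,r4:1
cycle 15: CDB Mul2=5 // r0:5,r1:1,r2:Add1,r3:3,r4:1
cycle 16: - // r0:5,r1:1,r2:Add1,r3:3,r4:1
cycle 17: CDB Add1=10 // r0:5,r1:1,r2:10,r3:3,r4:1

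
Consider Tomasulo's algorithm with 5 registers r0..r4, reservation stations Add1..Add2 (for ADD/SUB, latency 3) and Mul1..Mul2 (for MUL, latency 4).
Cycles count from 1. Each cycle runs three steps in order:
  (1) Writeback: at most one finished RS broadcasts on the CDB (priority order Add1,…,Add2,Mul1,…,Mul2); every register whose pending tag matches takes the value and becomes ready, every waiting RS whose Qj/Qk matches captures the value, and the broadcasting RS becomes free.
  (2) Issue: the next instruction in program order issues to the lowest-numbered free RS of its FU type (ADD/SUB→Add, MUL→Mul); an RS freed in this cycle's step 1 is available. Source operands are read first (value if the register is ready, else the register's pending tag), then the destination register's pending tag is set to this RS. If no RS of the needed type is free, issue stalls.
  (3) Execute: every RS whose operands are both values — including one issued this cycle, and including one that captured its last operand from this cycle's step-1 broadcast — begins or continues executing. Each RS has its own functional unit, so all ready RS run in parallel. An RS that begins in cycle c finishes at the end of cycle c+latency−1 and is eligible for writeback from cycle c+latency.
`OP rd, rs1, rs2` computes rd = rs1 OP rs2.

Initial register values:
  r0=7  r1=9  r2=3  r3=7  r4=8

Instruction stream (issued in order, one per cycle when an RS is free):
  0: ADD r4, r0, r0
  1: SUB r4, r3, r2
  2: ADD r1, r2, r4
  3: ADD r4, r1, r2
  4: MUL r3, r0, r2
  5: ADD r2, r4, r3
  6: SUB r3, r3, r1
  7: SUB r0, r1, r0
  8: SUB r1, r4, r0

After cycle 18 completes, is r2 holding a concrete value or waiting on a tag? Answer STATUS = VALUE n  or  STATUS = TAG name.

STATUS = VALUE 31

c1: issue ADD r4<-Add1 | r0:7,r1:9,r2:3,r3:7,r4:Add1
c2: issue SUB r4<-Add2 | r0:7,r1:9,r2:3,r3:7,r4:Add2
c3: stall | r0:7,r1:9,r2:3,r3:7,r4:Add2
c4: CDB Add1=14; issue ADD r1<-Add1 | r0:7,r1:Add1,r2:3,r3:7,r4:Add2
c5: CDB Add2=4; issue ADD r4<-Add2 | r0:7,r1:Add1,r2:3,r3:7,r4:Add2
c6: issue MUL r3<-Mul1 | r0:7,r1:Add1,r2:3,r3:Mul1,r4:Add2
c7: stall | r0:7,r1:Add1,r2:3,r3:Mul1,r4:Add2
c8: CDB Add1=7; issue ADD r2<-Add1 | r0:7,r1:7,r2:Add1,r3:Mul1,r4:Add2
c9: stall | r0:7,r1:7,r2:Add1,r3:Mul1,r4:Add2
c10: CDB Mul1=21; stall | r0:7,r1:7,r2:Add1,r3:21,r4:Add2
c11: CDB Add2=10; issue SUB r3<-Add2 | r0:7,r1:7,r2:Add1,r3:Add2,r4:10
c12: stall | r0:7,r1:7,r2:Add1,r3:Add2,r4:10
c13: stall | r0:7,r1:7,r2:Add1,r3:Add2,r4:10
c14: CDB Add1=31; issue SUB r0<-Add1 | r0:Add1,r1:7,r2:31,r3:Add2,r4:10
c15: CDB Add2=14; issue SUB r1<-Add2 | r0:Add1,r1:Add2,r2:31,r3:14,r4:10
c16: - | r0:Add1,r1:Add2,r2:31,r3:14,r4:10
c17: CDB Add1=0 | r0:0,r1:Add2,r2:31,r3:14,r4:10
c18: - | r0:0,r1:Add2,r2:31,r3:14,r4:10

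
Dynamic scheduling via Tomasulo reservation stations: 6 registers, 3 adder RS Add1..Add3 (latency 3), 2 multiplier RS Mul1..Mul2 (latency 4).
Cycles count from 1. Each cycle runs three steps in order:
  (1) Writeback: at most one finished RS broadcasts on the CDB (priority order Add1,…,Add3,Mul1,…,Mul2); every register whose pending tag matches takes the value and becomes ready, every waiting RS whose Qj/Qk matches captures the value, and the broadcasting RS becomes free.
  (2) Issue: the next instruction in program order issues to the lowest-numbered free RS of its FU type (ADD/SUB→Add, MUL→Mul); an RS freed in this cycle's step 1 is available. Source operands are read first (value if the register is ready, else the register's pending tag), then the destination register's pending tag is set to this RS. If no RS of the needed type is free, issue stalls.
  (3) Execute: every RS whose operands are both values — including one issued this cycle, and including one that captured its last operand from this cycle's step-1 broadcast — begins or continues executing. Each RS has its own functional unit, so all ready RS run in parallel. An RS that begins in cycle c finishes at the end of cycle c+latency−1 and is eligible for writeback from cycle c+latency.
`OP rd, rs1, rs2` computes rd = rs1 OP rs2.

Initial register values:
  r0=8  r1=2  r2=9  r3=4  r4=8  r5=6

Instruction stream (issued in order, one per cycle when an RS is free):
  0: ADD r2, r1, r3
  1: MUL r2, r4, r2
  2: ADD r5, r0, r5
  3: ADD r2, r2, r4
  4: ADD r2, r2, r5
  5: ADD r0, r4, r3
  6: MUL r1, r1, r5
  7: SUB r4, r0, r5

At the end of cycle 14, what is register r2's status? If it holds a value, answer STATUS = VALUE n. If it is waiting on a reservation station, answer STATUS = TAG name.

cycle 1: issue ADD r2<-Add1 // r0:8,r1:2,r2:Add1,r3:4,r4:8,r5:6
cycle 2: issue MUL r2<-Mul1 // r0:8,r1:2,r2:Mul1,r3:4,r4:8,r5:6
cycle 3: issue ADD r5<-Add2 // r0:8,r1:2,r2:Mul1,r3:4,r4:8,r5:Add2
cycle 4: CDB Add1=6; issue ADD r2<-Add1 // r0:8,r1:2,r2:Add1,r3:4,r4:8,r5:Add2
cycle 5: issue ADD r2<-Add3 // r0:8,r1:2,r2:Add3,r3:4,r4:8,r5:Add2
cycle 6: CDB Add2=14; issue ADD r0<-Add2 // r0:Add2,r1:2,r2:Add3,r3:4,r4:8,r5:14
cycle 7: issue MUL r1<-Mul2 // r0:Add2,r1:Mul2,r2:Add3,r3:4,r4:8,r5:14
cycle 8: CDB Mul1=48; stall // r0:Add2,r1:Mul2,r2:Add3,r3:4,r4:8,r5:14
cycle 9: CDB Add2=12; issue SUB r4<-Add2 // r0:12,r1:Mul2,r2:Add3,r3:4,r4:Add2,r5:14
cycle 10: - // r0:12,r1:Mul2,r2:Add3,r3:4,r4:Add2,r5:14
cycle 11: CDB Add1=56 // r0:12,r1:Mul2,r2:Add3,r3:4,r4:Add2,r5:14
cycle 12: CDB Add2=-2 // r0:12,r1:Mul2,r2:Add3,r3:4,r4:-2,r5:14
cycle 13: CDB Mul2=28 // r0:12,r1:28,r2:Add3,r3:4,r4:-2,r5:14
cycle 14: CDB Add3=70 // r0:12,r1:28,r2:70,r3:4,r4:-2,r5:14

STATUS = VALUE 70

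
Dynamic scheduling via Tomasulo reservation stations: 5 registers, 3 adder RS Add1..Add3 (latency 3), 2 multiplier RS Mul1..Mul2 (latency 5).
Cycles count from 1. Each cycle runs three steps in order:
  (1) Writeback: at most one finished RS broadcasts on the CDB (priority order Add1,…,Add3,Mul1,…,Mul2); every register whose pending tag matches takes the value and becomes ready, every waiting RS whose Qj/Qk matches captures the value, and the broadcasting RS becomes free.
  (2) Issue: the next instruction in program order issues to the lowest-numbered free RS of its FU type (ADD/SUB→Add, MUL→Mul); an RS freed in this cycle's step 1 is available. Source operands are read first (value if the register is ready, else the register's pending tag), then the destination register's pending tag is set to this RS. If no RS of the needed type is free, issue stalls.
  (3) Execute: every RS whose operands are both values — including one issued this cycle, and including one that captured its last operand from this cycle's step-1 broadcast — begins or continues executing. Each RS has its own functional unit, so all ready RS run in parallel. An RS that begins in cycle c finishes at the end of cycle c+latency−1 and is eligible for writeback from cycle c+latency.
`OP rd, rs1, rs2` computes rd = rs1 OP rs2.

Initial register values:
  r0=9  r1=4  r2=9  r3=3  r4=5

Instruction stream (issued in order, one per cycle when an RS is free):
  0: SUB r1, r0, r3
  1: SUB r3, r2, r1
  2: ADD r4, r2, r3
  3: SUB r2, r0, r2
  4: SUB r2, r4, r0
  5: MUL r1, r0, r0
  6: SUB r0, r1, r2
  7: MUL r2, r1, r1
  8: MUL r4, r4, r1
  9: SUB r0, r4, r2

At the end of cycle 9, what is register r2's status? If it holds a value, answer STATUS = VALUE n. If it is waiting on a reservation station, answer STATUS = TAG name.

  c1: issue SUB r1<-Add1  regs: r0:9,r1:Add1,r2:9,r3:3,r4:5
  c2: issue SUB r3<-Add2  regs: r0:9,r1:Add1,r2:9,r3:Add2,r4:5
  c3: issue ADD r4<-Add3  regs: r0:9,r1:Add1,r2:9,r3:Add2,r4:Add3
  c4: CDB Add1=6; issue SUB r2<-Add1  regs: r0:9,r1:6,r2:Add1,r3:Add2,r4:Add3
  c5: stall  regs: r0:9,r1:6,r2:Add1,r3:Add2,r4:Add3
  c6: stall  regs: r0:9,r1:6,r2:Add1,r3:Add2,r4:Add3
  c7: CDB Add1=0; issue SUB r2<-Add1  regs: r0:9,r1:6,r2:Add1,r3:Add2,r4:Add3
  c8: CDB Add2=3; issue MUL r1<-Mul1  regs: r0:9,r1:Mul1,r2:Add1,r3:3,r4:Add3
  c9: issue SUB r0<-Add2  regs: r0:Add2,r1:Mul1,r2:Add1,r3:3,r4:Add3

STATUS = TAG Add1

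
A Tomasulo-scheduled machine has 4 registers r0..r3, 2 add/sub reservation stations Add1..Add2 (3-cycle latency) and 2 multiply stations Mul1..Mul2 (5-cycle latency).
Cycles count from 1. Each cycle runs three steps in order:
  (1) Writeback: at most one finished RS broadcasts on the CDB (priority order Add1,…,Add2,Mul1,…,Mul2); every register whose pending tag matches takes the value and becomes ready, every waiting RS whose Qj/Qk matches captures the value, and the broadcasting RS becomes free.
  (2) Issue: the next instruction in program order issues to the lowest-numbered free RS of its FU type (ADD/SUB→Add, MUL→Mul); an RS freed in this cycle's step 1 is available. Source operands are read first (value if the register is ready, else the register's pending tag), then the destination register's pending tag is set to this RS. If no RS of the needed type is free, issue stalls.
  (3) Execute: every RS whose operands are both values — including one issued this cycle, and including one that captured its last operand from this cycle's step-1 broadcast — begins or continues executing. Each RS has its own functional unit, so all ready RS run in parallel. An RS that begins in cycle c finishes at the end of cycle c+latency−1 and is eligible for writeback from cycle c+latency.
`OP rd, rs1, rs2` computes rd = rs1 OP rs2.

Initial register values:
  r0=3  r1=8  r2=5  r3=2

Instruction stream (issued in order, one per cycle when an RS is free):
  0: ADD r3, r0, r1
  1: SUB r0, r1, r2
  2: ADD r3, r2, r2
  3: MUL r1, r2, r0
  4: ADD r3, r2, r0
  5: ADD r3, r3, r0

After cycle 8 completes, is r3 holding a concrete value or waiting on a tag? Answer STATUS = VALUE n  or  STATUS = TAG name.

c1: issue ADD r3<-Add1 | r0:3,r1:8,r2:5,r3:Add1
c2: issue SUB r0<-Add2 | r0:Add2,r1:8,r2:5,r3:Add1
c3: stall | r0:Add2,r1:8,r2:5,r3:Add1
c4: CDB Add1=11; issue ADD r3<-Add1 | r0:Add2,r1:8,r2:5,r3:Add1
c5: CDB Add2=3; issue MUL r1<-Mul1 | r0:3,r1:Mul1,r2:5,r3:Add1
c6: issue ADD r3<-Add2 | r0:3,r1:Mul1,r2:5,r3:Add2
c7: CDB Add1=10; issue ADD r3<-Add1 | r0:3,r1:Mul1,r2:5,r3:Add1
c8: - | r0:3,r1:Mul1,r2:5,r3:Add1

STATUS = TAG Add1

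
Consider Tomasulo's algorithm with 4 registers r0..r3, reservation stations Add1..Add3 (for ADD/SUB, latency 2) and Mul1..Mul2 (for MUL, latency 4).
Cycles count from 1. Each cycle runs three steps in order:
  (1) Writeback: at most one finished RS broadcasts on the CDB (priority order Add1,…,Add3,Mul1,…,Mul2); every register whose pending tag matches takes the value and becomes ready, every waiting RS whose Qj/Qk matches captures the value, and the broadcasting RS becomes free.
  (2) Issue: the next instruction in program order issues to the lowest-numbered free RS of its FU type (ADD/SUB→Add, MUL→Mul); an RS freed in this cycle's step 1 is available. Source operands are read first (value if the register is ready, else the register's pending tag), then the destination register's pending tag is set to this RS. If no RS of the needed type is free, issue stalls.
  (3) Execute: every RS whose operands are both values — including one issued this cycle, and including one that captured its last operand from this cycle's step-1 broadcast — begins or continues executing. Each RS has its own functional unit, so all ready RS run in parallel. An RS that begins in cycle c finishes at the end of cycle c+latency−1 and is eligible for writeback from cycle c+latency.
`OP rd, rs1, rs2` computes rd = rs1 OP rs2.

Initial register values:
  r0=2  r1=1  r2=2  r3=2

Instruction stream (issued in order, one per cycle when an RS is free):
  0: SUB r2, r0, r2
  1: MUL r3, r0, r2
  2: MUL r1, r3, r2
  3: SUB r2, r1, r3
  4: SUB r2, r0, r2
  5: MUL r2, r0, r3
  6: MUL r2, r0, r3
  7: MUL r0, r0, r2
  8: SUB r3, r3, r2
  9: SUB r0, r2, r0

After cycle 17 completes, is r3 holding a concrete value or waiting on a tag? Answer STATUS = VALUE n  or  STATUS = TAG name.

  c1: issue SUB r2<-Add1  regs: r0:2,r1:1,r2:Add1,r3:2
  c2: issue MUL r3<-Mul1  regs: r0:2,r1:1,r2:Add1,r3:Mul1
  c3: CDB Add1=0; issue MUL r1<-Mul2  regs: r0:2,r1:Mul2,r2:0,r3:Mul1
  c4: issue SUB r2<-Add1  regs: r0:2,r1:Mul2,r2:Add1,r3:Mul1
  c5: issue SUB r2<-Add2  regs: r0:2,r1:Mul2,r2:Add2,r3:Mul1
  c6: stall  regs: r0:2,r1:Mul2,r2:Add2,r3:Mul1
  c7: CDB Mul1=0; issue MUL r2<-Mul1  regs: r0:2,r1:Mul2,r2:Mul1,r3:0
  c8: stall  regs: r0:2,r1:Mul2,r2:Mul1,r3:0
  c9: stall  regs: r0:2,r1:Mul2,r2:Mul1,r3:0
  c10: stall  regs: r0:2,r1:Mul2,r2:Mul1,r3:0
  c11: CDB Mul1=0; issue MUL r2<-Mul1  regs: r0:2,r1:Mul2,r2:Mul1,r3:0
  c12: CDB Mul2=0; issue MUL r0<-Mul2  regs: r0:Mul2,r1:0,r2:Mul1,r3:0
  c13: issue SUB r3<-Add3  regs: r0:Mul2,r1:0,r2:Mul1,r3:Add3
  c14: CDB Add1=0; issue SUB r0<-Add1  regs: r0:Add1,r1:0,r2:Mul1,r3:Add3
  c15: CDB Mul1=0  regs: r0:Add1,r1:0,r2:0,r3:Add3
  c16: CDB Add2=2  regs: r0:Add1,r1:0,r2:0,r3:Add3
  c17: CDB Add3=0  regs: r0:Add1,r1:0,r2:0,r3:0

STATUS = VALUE 0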